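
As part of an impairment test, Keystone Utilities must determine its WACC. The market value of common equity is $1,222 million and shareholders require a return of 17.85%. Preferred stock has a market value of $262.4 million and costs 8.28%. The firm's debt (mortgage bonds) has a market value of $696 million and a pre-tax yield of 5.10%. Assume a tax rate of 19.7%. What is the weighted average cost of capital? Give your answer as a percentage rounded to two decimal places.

Total capital V = 1222 + 262.4 + 696 = 2180.4.
Equity: weight = 1222/2180.4 = 0.5604; cost = 17.85%.
Preferred: weight = 262.4/2180.4 = 0.1203; cost = 8.28%.
Mortgage bonds: weight = 696/2180.4 = 0.3192; after-tax cost = 5.1% × (1 − 19.7%) = 4.0953%.
WACC = 0.5604 × 17.8500% + 0.1203 × 8.2800% + 0.3192 × 4.0953% = 12.3077%.

12.31%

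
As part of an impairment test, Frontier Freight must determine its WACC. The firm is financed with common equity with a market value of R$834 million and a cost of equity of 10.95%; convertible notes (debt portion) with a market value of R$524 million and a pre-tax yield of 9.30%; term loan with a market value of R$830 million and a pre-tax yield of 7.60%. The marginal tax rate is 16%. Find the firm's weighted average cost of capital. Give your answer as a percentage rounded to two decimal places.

8.47%

Total capital V = 834 + 524 + 830 = 2188.
Equity: weight = 834/2188 = 0.3812; cost = 10.95%.
Convertible notes (debt portion): weight = 524/2188 = 0.2395; after-tax cost = 9.3% × (1 − 16%) = 7.8120%.
Term loan: weight = 830/2188 = 0.3793; after-tax cost = 7.6% × (1 − 16%) = 6.3840%.
WACC = 0.3812 × 10.9500% + 0.2395 × 7.8120% + 0.3793 × 6.3840% = 8.4664%.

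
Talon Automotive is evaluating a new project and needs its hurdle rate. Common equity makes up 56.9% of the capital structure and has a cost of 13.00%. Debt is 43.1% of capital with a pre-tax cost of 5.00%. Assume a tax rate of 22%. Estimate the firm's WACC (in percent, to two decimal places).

After-tax cost of debt = 5% × (1 − 22%) = 3.9000%.
WACC = 0.569 × 13.0000% + 0.431 × 3.9000% = 9.0779%.

9.08%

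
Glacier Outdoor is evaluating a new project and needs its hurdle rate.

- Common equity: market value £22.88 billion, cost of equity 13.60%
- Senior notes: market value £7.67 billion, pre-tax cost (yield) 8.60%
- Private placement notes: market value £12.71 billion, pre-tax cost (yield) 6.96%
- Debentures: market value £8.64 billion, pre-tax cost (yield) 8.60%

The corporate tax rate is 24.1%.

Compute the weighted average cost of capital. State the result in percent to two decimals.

9.34%

Total capital V = 22.88 + 7.67 + 12.71 + 8.64 = 51.9.
Equity: weight = 22.88/51.9 = 0.4408; cost = 13.6%.
Senior notes: weight = 7.67/51.9 = 0.1478; after-tax cost = 8.6% × (1 − 24.1%) = 6.5274%.
Private placement notes: weight = 12.71/51.9 = 0.2449; after-tax cost = 6.96% × (1 − 24.1%) = 5.2826%.
Debentures: weight = 8.64/51.9 = 0.1665; after-tax cost = 8.6% × (1 − 24.1%) = 6.5274%.
WACC = 0.4408 × 13.6000% + 0.1478 × 6.5274% + 0.2449 × 5.2826% + 0.1665 × 6.5274% = 9.3405%.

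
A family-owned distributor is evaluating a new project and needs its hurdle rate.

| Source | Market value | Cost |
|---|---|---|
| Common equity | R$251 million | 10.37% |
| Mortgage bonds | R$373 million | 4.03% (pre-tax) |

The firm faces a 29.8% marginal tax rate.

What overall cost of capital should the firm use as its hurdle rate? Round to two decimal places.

5.86%

Total capital V = 251 + 373 = 624.
Equity: weight = 251/624 = 0.4022; cost = 10.37%.
Mortgage bonds: weight = 373/624 = 0.5978; after-tax cost = 4.03% × (1 − 29.8%) = 2.8291%.
WACC = 0.4022 × 10.3700% + 0.5978 × 2.8291% = 5.8624%.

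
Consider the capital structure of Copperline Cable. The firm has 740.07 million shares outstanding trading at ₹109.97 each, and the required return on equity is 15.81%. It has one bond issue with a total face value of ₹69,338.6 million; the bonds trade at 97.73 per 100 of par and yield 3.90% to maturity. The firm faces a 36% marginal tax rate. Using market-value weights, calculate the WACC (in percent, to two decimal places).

Market value of equity E = 109.97 × 740.07m = 81385.4979m. Market value of debt D = 69338.6m × 97.73/100 = 67764.61378m.
Total capital V = 81385.4979 + 67764.61378 = 149150.11168.
Equity: weight = 81385.4979/149150.11168 = 0.5457; cost = 15.81%.
Bonds outstanding: weight = 67764.61378/149150.11168 = 0.4543; after-tax cost = 3.9% × (1 − 36%) = 2.4960%.
WACC = 0.5457 × 15.8100% + 0.4543 × 2.4960% = 9.7609%.

9.76%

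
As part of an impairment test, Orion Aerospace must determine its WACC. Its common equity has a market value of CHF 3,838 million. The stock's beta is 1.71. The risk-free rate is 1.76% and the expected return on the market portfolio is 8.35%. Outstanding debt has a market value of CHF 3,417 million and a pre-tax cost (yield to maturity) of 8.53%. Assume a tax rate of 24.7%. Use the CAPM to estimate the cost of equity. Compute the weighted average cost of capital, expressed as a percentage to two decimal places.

Market risk premium = 8.35% − 1.76% = 6.59%.
Cost of equity via CAPM: Re = 1.76% + 1.71 × 6.59% = 13.0289%.
Total capital V = 3838 + 3417 = 7255.
Equity: weight = 3838/7255 = 0.5290; cost = 13.0289%.
Debt: weight = 3417/7255 = 0.4710; after-tax cost = 8.53% × (1 − 24.7%) = 6.4231%.
WACC = 0.5290 × 13.0289% + 0.4710 × 6.4231% = 9.9177%.

9.92%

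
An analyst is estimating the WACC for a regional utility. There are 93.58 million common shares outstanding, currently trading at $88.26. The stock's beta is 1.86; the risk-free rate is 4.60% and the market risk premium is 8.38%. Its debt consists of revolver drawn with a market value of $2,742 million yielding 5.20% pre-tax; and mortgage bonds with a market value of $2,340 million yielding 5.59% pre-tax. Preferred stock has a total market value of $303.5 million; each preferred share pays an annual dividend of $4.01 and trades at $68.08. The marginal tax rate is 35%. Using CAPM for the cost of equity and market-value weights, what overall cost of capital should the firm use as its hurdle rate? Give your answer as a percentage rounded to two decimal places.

Cost of equity via CAPM: Re = 4.6% + 1.86 × 8.38% = 20.1868%.
Cost of preferred: Rp = 4.01 / 68.08 = 5.8901%.
Market value of equity E = 88.26 × 93.58m = 8259.3708m.
Total capital V = 8259.3708 + 303.5 + 2742 + 2340 = 13644.8708.
Equity: weight = 8259.3708/13644.8708 = 0.6053; cost = 20.1868%.
Preferred: weight = 303.5/13644.8708 = 0.0222; cost = 5.8901%.
Revolver drawn: weight = 2742/13644.8708 = 0.2010; after-tax cost = 5.2% × (1 − 35%) = 3.3800%.
Mortgage bonds: weight = 2340/13644.8708 = 0.1715; after-tax cost = 5.59% × (1 − 35%) = 3.6335%.
WACC = 0.6053 × 20.1868% + 0.0222 × 5.8901% + 0.2010 × 3.3800% + 0.1715 × 3.6335% = 13.6526%.

13.65%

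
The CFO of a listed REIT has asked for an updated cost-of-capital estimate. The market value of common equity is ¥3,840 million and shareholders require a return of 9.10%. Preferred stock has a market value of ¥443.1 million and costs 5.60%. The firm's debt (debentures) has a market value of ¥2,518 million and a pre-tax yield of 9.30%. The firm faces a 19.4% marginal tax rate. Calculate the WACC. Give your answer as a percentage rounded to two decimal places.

Total capital V = 3840 + 443.1 + 2518 = 6801.1.
Equity: weight = 3840/6801.1 = 0.5646; cost = 9.1%.
Preferred: weight = 443.1/6801.1 = 0.0652; cost = 5.6%.
Debentures: weight = 2518/6801.1 = 0.3702; after-tax cost = 9.3% × (1 − 19.4%) = 7.4958%.
WACC = 0.5646 × 9.1000% + 0.0652 × 5.6000% + 0.3702 × 7.4958% = 8.2780%.

8.28%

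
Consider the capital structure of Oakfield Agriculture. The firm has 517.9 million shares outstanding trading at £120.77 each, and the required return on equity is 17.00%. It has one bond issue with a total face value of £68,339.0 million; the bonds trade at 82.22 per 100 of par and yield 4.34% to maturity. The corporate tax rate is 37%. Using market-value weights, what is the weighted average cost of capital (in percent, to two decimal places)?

10.25%

Market value of equity E = 120.77 × 517.9m = 62546.783m. Market value of debt D = 68339m × 82.22/100 = 56188.3258m.
Total capital V = 62546.783 + 56188.3258 = 118735.1088.
Equity: weight = 62546.783/118735.1088 = 0.5268; cost = 17%.
Bonds outstanding: weight = 56188.3258/118735.1088 = 0.4732; after-tax cost = 4.34% × (1 − 37%) = 2.7342%.
WACC = 0.5268 × 17.0000% + 0.4732 × 2.7342% = 10.2491%.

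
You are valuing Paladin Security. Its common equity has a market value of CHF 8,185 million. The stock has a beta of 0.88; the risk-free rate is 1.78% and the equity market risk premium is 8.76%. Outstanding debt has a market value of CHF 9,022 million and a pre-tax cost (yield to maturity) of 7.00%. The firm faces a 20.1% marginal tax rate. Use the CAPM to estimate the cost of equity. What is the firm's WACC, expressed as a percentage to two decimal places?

Cost of equity via CAPM: Re = 1.78% + 0.88 × 8.76% = 9.4888%.
Total capital V = 8185 + 9022 = 17207.
Equity: weight = 8185/17207 = 0.4757; cost = 9.4888%.
Debt: weight = 9022/17207 = 0.5243; after-tax cost = 7% × (1 − 20.1%) = 5.5930%.
WACC = 0.4757 × 9.4888% + 0.5243 × 5.5930% = 7.4461%.

7.45%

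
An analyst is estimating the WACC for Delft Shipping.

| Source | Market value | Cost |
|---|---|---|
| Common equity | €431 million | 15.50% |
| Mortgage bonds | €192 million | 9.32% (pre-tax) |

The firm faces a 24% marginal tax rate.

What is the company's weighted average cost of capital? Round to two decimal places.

12.91%

Total capital V = 431 + 192 = 623.
Equity: weight = 431/623 = 0.6918; cost = 15.5%.
Mortgage bonds: weight = 192/623 = 0.3082; after-tax cost = 9.32% × (1 − 24%) = 7.0832%.
WACC = 0.6918 × 15.5000% + 0.3082 × 7.0832% = 12.9061%.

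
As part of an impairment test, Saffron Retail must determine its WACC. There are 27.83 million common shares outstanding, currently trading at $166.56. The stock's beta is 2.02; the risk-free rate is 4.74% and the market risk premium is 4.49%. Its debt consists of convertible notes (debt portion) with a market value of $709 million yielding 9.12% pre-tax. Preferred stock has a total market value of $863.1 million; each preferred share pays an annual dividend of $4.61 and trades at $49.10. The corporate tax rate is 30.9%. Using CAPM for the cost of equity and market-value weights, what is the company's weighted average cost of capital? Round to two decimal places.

12.34%

Cost of equity via CAPM: Re = 4.74% + 2.02 × 4.49% = 13.8098%.
Cost of preferred: Rp = 4.61 / 49.1 = 9.3890%.
Market value of equity E = 166.56 × 27.83m = 4635.3648m.
Total capital V = 4635.3648 + 863.1 + 709 = 6207.4648.
Equity: weight = 4635.3648/6207.4648 = 0.7467; cost = 13.8098%.
Preferred: weight = 863.1/6207.4648 = 0.1390; cost = 9.389%.
Convertible notes (debt portion): weight = 709/6207.4648 = 0.1142; after-tax cost = 9.12% × (1 − 30.9%) = 6.3019%.
WACC = 0.7467 × 13.8098% + 0.1390 × 9.3890% + 0.1142 × 6.3019% = 12.3376%.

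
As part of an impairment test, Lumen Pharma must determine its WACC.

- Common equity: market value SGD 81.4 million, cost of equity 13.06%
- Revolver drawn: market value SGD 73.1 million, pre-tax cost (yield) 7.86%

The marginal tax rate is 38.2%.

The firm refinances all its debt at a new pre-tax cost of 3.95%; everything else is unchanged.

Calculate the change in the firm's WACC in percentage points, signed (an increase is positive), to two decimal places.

Current WACC:
Total capital V = 81.4 + 73.1 = 154.5.
Equity: weight = 81.4/154.5 = 0.5269; cost = 13.06%.
Revolver drawn: weight = 73.1/154.5 = 0.4731; after-tax cost = 7.86% × (1 − 38.2%) = 4.8575%.
WACC = 0.5269 × 13.0600% + 0.4731 × 4.8575% = 9.1791%.
After the change:
Total capital V = 81.4 + 73.1 = 154.5.
Equity: weight = 81.4/154.5 = 0.5269; cost = 13.06%.
Revolver drawn: weight = 73.1/154.5 = 0.4731; after-tax cost = 3.95% × (1 − 38.2%) = 2.4411%.
WACC = 0.5269 × 13.0600% + 0.4731 × 2.4411% = 8.0358%.
Change in WACC = 8.0358% − 9.1791% = -1.1433 pp.

-1.14 pp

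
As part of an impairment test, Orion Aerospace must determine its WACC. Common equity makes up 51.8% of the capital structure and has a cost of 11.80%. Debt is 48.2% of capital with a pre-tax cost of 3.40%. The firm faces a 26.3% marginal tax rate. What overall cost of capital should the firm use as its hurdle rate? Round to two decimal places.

7.32%

After-tax cost of debt = 3.4% × (1 − 26.3%) = 2.5058%.
WACC = 0.518 × 11.8000% + 0.482 × 2.5058% = 7.3202%.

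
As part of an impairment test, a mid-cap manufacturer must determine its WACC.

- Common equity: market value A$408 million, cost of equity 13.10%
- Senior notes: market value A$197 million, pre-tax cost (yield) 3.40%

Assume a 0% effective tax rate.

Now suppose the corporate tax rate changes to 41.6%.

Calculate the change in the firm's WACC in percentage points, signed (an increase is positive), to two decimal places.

-0.46 pp

Current WACC:
Total capital V = 408 + 197 = 605.
Equity: weight = 408/605 = 0.6744; cost = 13.1%.
Senior notes: weight = 197/605 = 0.3256; after-tax cost = 3.4% × (1 − 0%) = 3.4000%.
WACC = 0.6744 × 13.1000% + 0.3256 × 3.4000% = 9.9415%.
After the change:
Total capital V = 408 + 197 = 605.
Equity: weight = 408/605 = 0.6744; cost = 13.1%.
Senior notes: weight = 197/605 = 0.3256; after-tax cost = 3.4% × (1 − 41.6%) = 1.9856%.
WACC = 0.6744 × 13.1000% + 0.3256 × 1.9856% = 9.4809%.
Change in WACC = 9.4809% − 9.9415% = -0.4606 pp.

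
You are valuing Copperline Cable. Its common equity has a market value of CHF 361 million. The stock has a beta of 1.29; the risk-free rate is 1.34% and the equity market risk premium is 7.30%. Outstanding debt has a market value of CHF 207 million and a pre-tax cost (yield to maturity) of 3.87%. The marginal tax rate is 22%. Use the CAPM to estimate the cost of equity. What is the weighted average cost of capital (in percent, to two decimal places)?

7.94%

Cost of equity via CAPM: Re = 1.34% + 1.29 × 7.3% = 10.7570%.
Total capital V = 361 + 207 = 568.
Equity: weight = 361/568 = 0.6356; cost = 10.757%.
Debt: weight = 207/568 = 0.3644; after-tax cost = 3.87% × (1 − 22%) = 3.0186%.
WACC = 0.6356 × 10.7570% + 0.3644 × 3.0186% = 7.9368%.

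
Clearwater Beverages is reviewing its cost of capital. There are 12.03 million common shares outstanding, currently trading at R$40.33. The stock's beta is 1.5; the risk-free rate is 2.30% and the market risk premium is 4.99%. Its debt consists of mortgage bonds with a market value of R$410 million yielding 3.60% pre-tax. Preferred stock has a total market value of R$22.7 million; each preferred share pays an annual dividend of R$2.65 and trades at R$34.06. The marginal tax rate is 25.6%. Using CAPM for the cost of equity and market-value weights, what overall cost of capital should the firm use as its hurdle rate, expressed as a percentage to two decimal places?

Cost of equity via CAPM: Re = 2.3% + 1.5 × 4.99% = 9.7850%.
Cost of preferred: Rp = 2.65 / 34.06 = 7.7804%.
Market value of equity E = 40.33 × 12.03m = 485.1699m.
Total capital V = 485.1699 + 22.7 + 410 = 917.8699.
Equity: weight = 485.1699/917.8699 = 0.5286; cost = 9.785%.
Preferred: weight = 22.7/917.8699 = 0.0247; cost = 7.7804%.
Mortgage bonds: weight = 410/917.8699 = 0.4467; after-tax cost = 3.6% × (1 − 25.6%) = 2.6784%.
WACC = 0.5286 × 9.7850% + 0.0247 × 7.7804% + 0.4467 × 2.6784% = 6.5610%.

6.56%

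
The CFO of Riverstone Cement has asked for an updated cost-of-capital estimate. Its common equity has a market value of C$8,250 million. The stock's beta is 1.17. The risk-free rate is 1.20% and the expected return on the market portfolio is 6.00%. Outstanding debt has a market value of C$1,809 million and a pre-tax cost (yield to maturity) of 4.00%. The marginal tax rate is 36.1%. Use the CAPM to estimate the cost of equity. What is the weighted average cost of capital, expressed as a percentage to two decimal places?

Market risk premium = 6.0% − 1.2% = 4.8%.
Cost of equity via CAPM: Re = 1.2% + 1.17 × 4.8% = 6.8160%.
Total capital V = 8250 + 1809 = 10059.
Equity: weight = 8250/10059 = 0.8202; cost = 6.816%.
Debt: weight = 1809/10059 = 0.1798; after-tax cost = 4% × (1 − 36.1%) = 2.5560%.
WACC = 0.8202 × 6.8160% + 0.1798 × 2.5560% = 6.0499%.

6.05%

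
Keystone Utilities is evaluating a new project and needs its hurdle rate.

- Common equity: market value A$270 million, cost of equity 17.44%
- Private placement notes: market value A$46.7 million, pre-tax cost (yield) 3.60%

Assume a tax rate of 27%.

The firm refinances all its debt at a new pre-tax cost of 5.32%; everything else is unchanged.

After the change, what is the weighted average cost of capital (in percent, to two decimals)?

15.44%

After the change:
Total capital V = 270 + 46.7 = 316.7.
Equity: weight = 270/316.7 = 0.8525; cost = 17.44%.
Private placement notes: weight = 46.7/316.7 = 0.1475; after-tax cost = 5.32% × (1 − 27%) = 3.8836%.
WACC = 0.8525 × 17.4400% + 0.1475 × 3.8836% = 15.4410%.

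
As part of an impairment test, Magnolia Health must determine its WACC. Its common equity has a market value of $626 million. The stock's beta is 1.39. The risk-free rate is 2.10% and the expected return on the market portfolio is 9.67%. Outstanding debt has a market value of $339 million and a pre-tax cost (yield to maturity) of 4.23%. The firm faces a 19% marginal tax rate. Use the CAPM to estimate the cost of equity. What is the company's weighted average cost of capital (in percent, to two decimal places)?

Market risk premium = 9.67% − 2.1% = 7.57%.
Cost of equity via CAPM: Re = 2.1% + 1.39 × 7.57% = 12.6223%.
Total capital V = 626 + 339 = 965.
Equity: weight = 626/965 = 0.6487; cost = 12.6223%.
Debt: weight = 339/965 = 0.3513; after-tax cost = 4.23% × (1 − 19%) = 3.4263%.
WACC = 0.6487 × 12.6223% + 0.3513 × 3.4263% = 9.3918%.

9.39%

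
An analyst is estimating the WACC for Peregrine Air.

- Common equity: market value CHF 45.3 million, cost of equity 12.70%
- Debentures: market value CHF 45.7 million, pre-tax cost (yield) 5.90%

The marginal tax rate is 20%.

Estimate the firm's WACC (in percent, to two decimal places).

Total capital V = 45.3 + 45.7 = 91.
Equity: weight = 45.3/91 = 0.4978; cost = 12.7%.
Debentures: weight = 45.7/91 = 0.5022; after-tax cost = 5.9% × (1 − 20%) = 4.7200%.
WACC = 0.4978 × 12.7000% + 0.5022 × 4.7200% = 8.6925%.

8.69%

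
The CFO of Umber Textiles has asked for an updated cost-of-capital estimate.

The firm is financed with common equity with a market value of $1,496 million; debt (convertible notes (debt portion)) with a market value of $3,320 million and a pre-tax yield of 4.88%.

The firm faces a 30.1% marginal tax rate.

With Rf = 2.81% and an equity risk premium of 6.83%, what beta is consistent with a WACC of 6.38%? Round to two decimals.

Total capital V = 1496 + 3320 = 4816.
Equity weight = 1496/4816 = 0.3106.
Convertible notes (debt portion) weight = 3320/4816 = 0.6894.
Debt contribution = 0.6894 × 4.88% × (1 − 30.1%) = 2.3515%.
Required equity contribution = 6.38% − 2.3515% = 4.0285%  ⇒  Re = 12.9687%.
CAPM: 12.9687% = 2.81% + β × 6.83%  ⇒  β = 1.4874.

1.49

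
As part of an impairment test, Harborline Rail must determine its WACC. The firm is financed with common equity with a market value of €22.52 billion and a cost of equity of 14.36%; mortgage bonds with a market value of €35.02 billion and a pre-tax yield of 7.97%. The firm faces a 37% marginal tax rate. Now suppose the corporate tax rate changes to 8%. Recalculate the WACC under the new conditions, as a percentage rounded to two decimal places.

10.08%

After the change:
Total capital V = 22.52 + 35.02 = 57.54.
Equity: weight = 22.52/57.54 = 0.3914; cost = 14.36%.
Mortgage bonds: weight = 35.02/57.54 = 0.6086; after-tax cost = 7.97% × (1 − 8%) = 7.3324%.
WACC = 0.3914 × 14.3600% + 0.6086 × 7.3324% = 10.0829%.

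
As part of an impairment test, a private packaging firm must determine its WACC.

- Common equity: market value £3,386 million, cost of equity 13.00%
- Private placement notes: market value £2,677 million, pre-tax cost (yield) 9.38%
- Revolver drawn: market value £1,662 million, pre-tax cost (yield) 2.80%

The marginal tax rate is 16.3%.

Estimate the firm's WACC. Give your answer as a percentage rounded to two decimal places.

8.92%

Total capital V = 3386 + 2677 + 1662 = 7725.
Equity: weight = 3386/7725 = 0.4383; cost = 13%.
Private placement notes: weight = 2677/7725 = 0.3465; after-tax cost = 9.38% × (1 − 16.3%) = 7.8511%.
Revolver drawn: weight = 1662/7725 = 0.2151; after-tax cost = 2.8% × (1 − 16.3%) = 2.3436%.
WACC = 0.4383 × 13.0000% + 0.3465 × 7.8511% + 0.2151 × 2.3436% = 8.9230%.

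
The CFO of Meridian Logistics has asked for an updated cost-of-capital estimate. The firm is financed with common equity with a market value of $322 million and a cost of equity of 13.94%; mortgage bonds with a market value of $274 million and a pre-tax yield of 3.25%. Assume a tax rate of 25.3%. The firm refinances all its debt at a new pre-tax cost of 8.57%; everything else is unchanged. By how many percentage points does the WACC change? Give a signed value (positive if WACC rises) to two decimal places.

+1.83 pp

Current WACC:
Total capital V = 322 + 274 = 596.
Equity: weight = 322/596 = 0.5403; cost = 13.94%.
Mortgage bonds: weight = 274/596 = 0.4597; after-tax cost = 3.25% × (1 − 25.3%) = 2.4278%.
WACC = 0.5403 × 13.9400% + 0.4597 × 2.4278% = 8.6475%.
After the change:
Total capital V = 322 + 274 = 596.
Equity: weight = 322/596 = 0.5403; cost = 13.94%.
Mortgage bonds: weight = 274/596 = 0.4597; after-tax cost = 8.57% × (1 − 25.3%) = 6.4018%.
WACC = 0.5403 × 13.9400% + 0.4597 × 6.4018% = 10.4744%.
Change in WACC = 10.4744% − 8.6475% = 1.8270 pp.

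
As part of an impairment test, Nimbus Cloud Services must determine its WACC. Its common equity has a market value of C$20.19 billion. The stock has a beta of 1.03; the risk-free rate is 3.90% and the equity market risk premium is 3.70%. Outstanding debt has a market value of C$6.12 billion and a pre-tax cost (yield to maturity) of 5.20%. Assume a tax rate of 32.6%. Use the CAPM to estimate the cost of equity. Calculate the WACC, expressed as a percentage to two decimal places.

Cost of equity via CAPM: Re = 3.9% + 1.03 × 3.7% = 7.7110%.
Total capital V = 20.19 + 6.12 = 26.31.
Equity: weight = 20.19/26.31 = 0.7674; cost = 7.711%.
Debt: weight = 6.12/26.31 = 0.2326; after-tax cost = 5.2% × (1 − 32.6%) = 3.5048%.
WACC = 0.7674 × 7.7110% + 0.2326 × 3.5048% = 6.7326%.

6.73%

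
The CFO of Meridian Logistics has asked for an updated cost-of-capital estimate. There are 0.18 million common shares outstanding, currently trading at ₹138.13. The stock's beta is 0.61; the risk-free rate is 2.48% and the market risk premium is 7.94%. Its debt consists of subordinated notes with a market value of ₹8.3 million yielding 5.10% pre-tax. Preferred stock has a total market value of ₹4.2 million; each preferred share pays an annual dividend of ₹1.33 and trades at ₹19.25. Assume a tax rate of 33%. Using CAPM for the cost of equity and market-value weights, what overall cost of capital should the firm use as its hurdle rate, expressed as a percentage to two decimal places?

Cost of equity via CAPM: Re = 2.48% + 0.61 × 7.94% = 7.3234%.
Cost of preferred: Rp = 1.33 / 19.25 = 6.9091%.
Market value of equity E = 138.13 × 0.18m = 24.8634m.
Total capital V = 24.8634 + 4.2 + 8.3 = 37.3634.
Equity: weight = 24.8634/37.3634 = 0.6654; cost = 7.3234%.
Preferred: weight = 4.2/37.3634 = 0.1124; cost = 6.9091%.
Subordinated notes: weight = 8.3/37.3634 = 0.2221; after-tax cost = 5.1% × (1 − 33%) = 3.4170%.
WACC = 0.6654 × 7.3234% + 0.1124 × 6.9091% + 0.2221 × 3.4170% = 6.4091%.

6.41%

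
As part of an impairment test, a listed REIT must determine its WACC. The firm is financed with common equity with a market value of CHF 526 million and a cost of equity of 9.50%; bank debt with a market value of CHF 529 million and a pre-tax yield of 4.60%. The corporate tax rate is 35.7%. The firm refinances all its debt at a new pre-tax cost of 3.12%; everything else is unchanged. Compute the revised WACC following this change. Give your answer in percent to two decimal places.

After the change:
Total capital V = 526 + 529 = 1055.
Equity: weight = 526/1055 = 0.4986; cost = 9.5%.
Bank debt: weight = 529/1055 = 0.5014; after-tax cost = 3.12% × (1 − 35.7%) = 2.0062%.
WACC = 0.4986 × 9.5000% + 0.5014 × 2.0062% = 5.7424%.

5.74%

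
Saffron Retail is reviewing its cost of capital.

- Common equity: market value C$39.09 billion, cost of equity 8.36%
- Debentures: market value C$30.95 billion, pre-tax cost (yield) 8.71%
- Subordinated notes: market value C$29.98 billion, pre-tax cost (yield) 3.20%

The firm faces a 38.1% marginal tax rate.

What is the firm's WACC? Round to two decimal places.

5.53%

Total capital V = 39.09 + 30.95 + 29.98 = 100.02.
Equity: weight = 39.09/100.02 = 0.3908; cost = 8.36%.
Debentures: weight = 30.95/100.02 = 0.3094; after-tax cost = 8.71% × (1 − 38.1%) = 5.3915%.
Subordinated notes: weight = 29.98/100.02 = 0.2997; after-tax cost = 3.2% × (1 − 38.1%) = 1.9808%.
WACC = 0.3908 × 8.3600% + 0.3094 × 5.3915% + 0.2997 × 1.9808% = 5.5293%.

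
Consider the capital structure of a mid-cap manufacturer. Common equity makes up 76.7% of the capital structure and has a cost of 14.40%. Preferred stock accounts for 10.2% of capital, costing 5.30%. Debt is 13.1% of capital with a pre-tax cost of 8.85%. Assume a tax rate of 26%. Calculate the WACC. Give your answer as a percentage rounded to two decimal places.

After-tax cost of debt = 8.85% × (1 − 26%) = 6.5490%.
WACC = 0.767 × 14.4000% + 0.102 × 5.3000% + 0.131 × 6.5490% = 12.4433%.

12.44%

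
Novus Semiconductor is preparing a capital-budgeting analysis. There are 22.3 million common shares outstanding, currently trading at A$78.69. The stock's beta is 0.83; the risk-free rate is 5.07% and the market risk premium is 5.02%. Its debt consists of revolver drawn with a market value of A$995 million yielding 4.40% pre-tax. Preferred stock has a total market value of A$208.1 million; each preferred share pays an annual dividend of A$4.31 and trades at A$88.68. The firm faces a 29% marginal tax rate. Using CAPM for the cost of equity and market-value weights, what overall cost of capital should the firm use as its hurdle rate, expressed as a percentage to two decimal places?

6.87%

Cost of equity via CAPM: Re = 5.07% + 0.83 × 5.02% = 9.2366%.
Cost of preferred: Rp = 4.31 / 88.68 = 4.8602%.
Market value of equity E = 78.69 × 22.3m = 1754.787m.
Total capital V = 1754.787 + 208.1 + 995 = 2957.887.
Equity: weight = 1754.787/2957.887 = 0.5933; cost = 9.2366%.
Preferred: weight = 208.1/2957.887 = 0.0704; cost = 4.8602%.
Revolver drawn: weight = 995/2957.887 = 0.3364; after-tax cost = 4.4% × (1 − 29%) = 3.1240%.
WACC = 0.5933 × 9.2366% + 0.0704 × 4.8602% + 0.3364 × 3.1240% = 6.8725%.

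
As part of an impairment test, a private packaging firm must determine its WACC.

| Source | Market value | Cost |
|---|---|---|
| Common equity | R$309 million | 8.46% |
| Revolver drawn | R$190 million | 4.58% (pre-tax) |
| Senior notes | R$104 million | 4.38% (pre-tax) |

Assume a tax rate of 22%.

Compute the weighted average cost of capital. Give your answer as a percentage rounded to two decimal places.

Total capital V = 309 + 190 + 104 = 603.
Equity: weight = 309/603 = 0.5124; cost = 8.46%.
Revolver drawn: weight = 190/603 = 0.3151; after-tax cost = 4.58% × (1 − 22%) = 3.5724%.
Senior notes: weight = 104/603 = 0.1725; after-tax cost = 4.38% × (1 − 22%) = 3.4164%.
WACC = 0.5124 × 8.4600% + 0.3151 × 3.5724% + 0.1725 × 3.4164% = 6.0501%.

6.05%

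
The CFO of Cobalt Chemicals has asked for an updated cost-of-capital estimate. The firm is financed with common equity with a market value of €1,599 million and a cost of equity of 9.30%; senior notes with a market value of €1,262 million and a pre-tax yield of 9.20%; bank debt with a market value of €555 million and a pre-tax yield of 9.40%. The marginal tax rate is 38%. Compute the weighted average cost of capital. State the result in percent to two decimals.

7.41%

Total capital V = 1599 + 1262 + 555 = 3416.
Equity: weight = 1599/3416 = 0.4681; cost = 9.3%.
Senior notes: weight = 1262/3416 = 0.3694; after-tax cost = 9.2% × (1 − 38%) = 5.7040%.
Bank debt: weight = 555/3416 = 0.1625; after-tax cost = 9.4% × (1 − 38%) = 5.8280%.
WACC = 0.4681 × 9.3000% + 0.3694 × 5.7040% + 0.1625 × 5.8280% = 7.4074%.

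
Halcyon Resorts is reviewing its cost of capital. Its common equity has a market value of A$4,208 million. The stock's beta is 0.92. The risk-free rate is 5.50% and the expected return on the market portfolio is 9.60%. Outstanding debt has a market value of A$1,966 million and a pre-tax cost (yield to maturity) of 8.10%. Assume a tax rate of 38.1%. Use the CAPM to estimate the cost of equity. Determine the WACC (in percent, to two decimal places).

Market risk premium = 9.6% − 5.5% = 4.1%.
Cost of equity via CAPM: Re = 5.5% + 0.92 × 4.1% = 9.2720%.
Total capital V = 4208 + 1966 = 6174.
Equity: weight = 4208/6174 = 0.6816; cost = 9.272%.
Debt: weight = 1966/6174 = 0.3184; after-tax cost = 8.1% × (1 − 38.1%) = 5.0139%.
WACC = 0.6816 × 9.2720% + 0.3184 × 5.0139% = 7.9161%.

7.92%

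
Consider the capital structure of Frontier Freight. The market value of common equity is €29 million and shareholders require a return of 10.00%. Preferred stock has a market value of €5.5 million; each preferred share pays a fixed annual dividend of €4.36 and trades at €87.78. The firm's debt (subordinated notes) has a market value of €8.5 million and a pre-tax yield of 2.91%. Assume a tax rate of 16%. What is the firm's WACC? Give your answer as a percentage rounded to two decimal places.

7.86%

Cost of preferred: Rp = 4.36 / 87.78 = 4.9670%.
Total capital V = 29 + 5.5 + 8.5 = 43.
Equity: weight = 29/43 = 0.6744; cost = 10%.
Preferred: weight = 5.5/43 = 0.1279; cost = 4.967%.
Subordinated notes: weight = 8.5/43 = 0.1977; after-tax cost = 2.91% × (1 − 16%) = 2.4444%.
WACC = 0.6744 × 10.0000% + 0.1279 × 4.9670% + 0.1977 × 2.4444% = 7.8627%.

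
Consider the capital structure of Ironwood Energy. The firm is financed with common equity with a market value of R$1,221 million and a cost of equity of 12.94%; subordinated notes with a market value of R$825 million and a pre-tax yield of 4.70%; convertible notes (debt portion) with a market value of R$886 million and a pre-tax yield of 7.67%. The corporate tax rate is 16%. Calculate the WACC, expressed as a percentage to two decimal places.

Total capital V = 1221 + 825 + 886 = 2932.
Equity: weight = 1221/2932 = 0.4164; cost = 12.94%.
Subordinated notes: weight = 825/2932 = 0.2814; after-tax cost = 4.7% × (1 − 16%) = 3.9480%.
Convertible notes (debt portion): weight = 886/2932 = 0.3022; after-tax cost = 7.67% × (1 − 16%) = 6.4428%.
WACC = 0.4164 × 12.9400% + 0.2814 × 3.9480% + 0.3022 × 6.4428% = 8.4465%.

8.45%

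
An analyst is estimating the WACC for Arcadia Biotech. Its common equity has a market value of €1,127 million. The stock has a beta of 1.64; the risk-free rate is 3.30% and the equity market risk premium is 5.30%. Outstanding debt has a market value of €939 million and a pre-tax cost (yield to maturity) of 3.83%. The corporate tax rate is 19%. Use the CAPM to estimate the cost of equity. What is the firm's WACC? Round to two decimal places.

Cost of equity via CAPM: Re = 3.3% + 1.64 × 5.3% = 11.9920%.
Total capital V = 1127 + 939 = 2066.
Equity: weight = 1127/2066 = 0.5455; cost = 11.992%.
Debt: weight = 939/2066 = 0.4545; after-tax cost = 3.83% × (1 − 19%) = 3.1023%.
WACC = 0.5455 × 11.9920% + 0.4545 × 3.1023% = 7.9516%.

7.95%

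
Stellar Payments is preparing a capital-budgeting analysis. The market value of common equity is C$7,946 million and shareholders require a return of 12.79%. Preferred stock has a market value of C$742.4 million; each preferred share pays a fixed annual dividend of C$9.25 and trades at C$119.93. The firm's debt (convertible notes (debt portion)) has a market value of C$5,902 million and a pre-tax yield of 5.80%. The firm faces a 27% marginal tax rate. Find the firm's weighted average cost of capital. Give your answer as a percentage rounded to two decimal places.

9.07%

Cost of preferred: Rp = 9.25 / 119.93 = 7.7128%.
Total capital V = 7946 + 742.4 + 5902 = 14590.4.
Equity: weight = 7946/14590.4 = 0.5446; cost = 12.79%.
Preferred: weight = 742.4/14590.4 = 0.0509; cost = 7.7128%.
Convertible notes (debt portion): weight = 5902/14590.4 = 0.4045; after-tax cost = 5.8% × (1 − 27%) = 4.2340%.
WACC = 0.5446 × 12.7900% + 0.0509 × 7.7128% + 0.4045 × 4.2340% = 9.0706%.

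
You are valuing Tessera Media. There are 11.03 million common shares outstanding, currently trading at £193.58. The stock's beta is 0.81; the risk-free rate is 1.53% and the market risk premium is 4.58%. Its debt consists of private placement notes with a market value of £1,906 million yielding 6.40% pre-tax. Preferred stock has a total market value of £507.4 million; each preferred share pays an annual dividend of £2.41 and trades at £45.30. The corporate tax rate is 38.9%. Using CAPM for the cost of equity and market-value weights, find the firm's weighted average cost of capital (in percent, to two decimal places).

4.69%

Cost of equity via CAPM: Re = 1.53% + 0.81 × 4.58% = 5.2398%.
Cost of preferred: Rp = 2.41 / 45.3 = 5.3201%.
Market value of equity E = 193.58 × 11.03m = 2135.1874m.
Total capital V = 2135.1874 + 507.4 + 1906 = 4548.5874.
Equity: weight = 2135.1874/4548.5874 = 0.4694; cost = 5.2398%.
Preferred: weight = 507.4/4548.5874 = 0.1116; cost = 5.3201%.
Private placement notes: weight = 1906/4548.5874 = 0.4190; after-tax cost = 6.4% × (1 − 38.9%) = 3.9104%.
WACC = 0.4694 × 5.2398% + 0.1116 × 5.3201% + 0.4190 × 3.9104% = 4.6917%.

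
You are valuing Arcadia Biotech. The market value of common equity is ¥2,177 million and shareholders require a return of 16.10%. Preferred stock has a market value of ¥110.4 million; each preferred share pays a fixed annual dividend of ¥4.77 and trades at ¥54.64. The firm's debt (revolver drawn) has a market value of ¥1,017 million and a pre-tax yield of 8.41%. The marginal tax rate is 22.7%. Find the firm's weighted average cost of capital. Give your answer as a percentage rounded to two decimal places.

12.90%

Cost of preferred: Rp = 4.77 / 54.64 = 8.7299%.
Total capital V = 2177 + 110.4 + 1017 = 3304.4.
Equity: weight = 2177/3304.4 = 0.6588; cost = 16.1%.
Preferred: weight = 110.4/3304.4 = 0.0334; cost = 8.7299%.
Revolver drawn: weight = 1017/3304.4 = 0.3078; after-tax cost = 8.41% × (1 − 22.7%) = 6.5009%.
WACC = 0.6588 × 16.1000% + 0.0334 × 8.7299% + 0.3078 × 6.5009% = 12.8994%.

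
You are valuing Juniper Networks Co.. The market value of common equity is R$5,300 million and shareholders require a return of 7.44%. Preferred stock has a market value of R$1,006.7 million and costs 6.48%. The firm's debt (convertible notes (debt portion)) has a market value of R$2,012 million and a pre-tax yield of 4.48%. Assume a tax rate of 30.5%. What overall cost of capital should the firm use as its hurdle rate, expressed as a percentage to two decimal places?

Total capital V = 5300 + 1006.7 + 2012 = 8318.7.
Equity: weight = 5300/8318.7 = 0.6371; cost = 7.44%.
Preferred: weight = 1006.7/8318.7 = 0.1210; cost = 6.48%.
Convertible notes (debt portion): weight = 2012/8318.7 = 0.2419; after-tax cost = 4.48% × (1 − 30.5%) = 3.1136%.
WACC = 0.6371 × 7.4400% + 0.1210 × 6.4800% + 0.2419 × 3.1136% = 6.2774%.

6.28%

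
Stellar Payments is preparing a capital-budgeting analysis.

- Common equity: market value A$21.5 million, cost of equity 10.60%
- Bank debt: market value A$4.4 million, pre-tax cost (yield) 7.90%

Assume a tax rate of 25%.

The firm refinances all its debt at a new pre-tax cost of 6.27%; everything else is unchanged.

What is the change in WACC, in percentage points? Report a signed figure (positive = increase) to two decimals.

-0.21 pp

Current WACC:
Total capital V = 21.5 + 4.4 = 25.9.
Equity: weight = 21.5/25.9 = 0.8301; cost = 10.6%.
Bank debt: weight = 4.4/25.9 = 0.1699; after-tax cost = 7.9% × (1 − 25%) = 5.9250%.
WACC = 0.8301 × 10.6000% + 0.1699 × 5.9250% = 9.8058%.
After the change:
Total capital V = 21.5 + 4.4 = 25.9.
Equity: weight = 21.5/25.9 = 0.8301; cost = 10.6%.
Bank debt: weight = 4.4/25.9 = 0.1699; after-tax cost = 6.27% × (1 − 25%) = 4.7025%.
WACC = 0.8301 × 10.6000% + 0.1699 × 4.7025% = 9.5981%.
Change in WACC = 9.5981% − 9.8058% = -0.2077 pp.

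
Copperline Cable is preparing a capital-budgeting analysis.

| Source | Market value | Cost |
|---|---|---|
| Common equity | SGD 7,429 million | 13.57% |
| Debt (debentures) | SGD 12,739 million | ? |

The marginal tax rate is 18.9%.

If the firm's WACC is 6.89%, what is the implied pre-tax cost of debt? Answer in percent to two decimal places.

Total capital V = 7429 + 12739 = 20168.
Equity weight = 7429/20168 = 0.3684.
Debentures weight = 12739/20168 = 0.6316.
Equity contribution = 0.3684 × 13.57% = 4.9986%.
Remaining for debt = 6.89% − 4.9986% = 1.8914%.
Rd × (1 − 18.9%) × 0.6316 = 1.8914%  ⇒  Rd = 3.6923%.

3.69%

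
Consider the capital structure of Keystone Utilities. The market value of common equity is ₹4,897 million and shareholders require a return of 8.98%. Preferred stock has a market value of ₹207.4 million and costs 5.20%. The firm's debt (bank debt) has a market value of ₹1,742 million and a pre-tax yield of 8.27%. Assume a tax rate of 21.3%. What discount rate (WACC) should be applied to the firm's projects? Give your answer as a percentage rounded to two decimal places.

Total capital V = 4897 + 207.4 + 1742 = 6846.4.
Equity: weight = 4897/6846.4 = 0.7153; cost = 8.98%.
Preferred: weight = 207.4/6846.4 = 0.0303; cost = 5.2%.
Bank debt: weight = 1742/6846.4 = 0.2544; after-tax cost = 8.27% × (1 − 21.3%) = 6.5085%.
WACC = 0.7153 × 8.9800% + 0.0303 × 5.2000% + 0.2544 × 6.5085% = 8.2366%.

8.24%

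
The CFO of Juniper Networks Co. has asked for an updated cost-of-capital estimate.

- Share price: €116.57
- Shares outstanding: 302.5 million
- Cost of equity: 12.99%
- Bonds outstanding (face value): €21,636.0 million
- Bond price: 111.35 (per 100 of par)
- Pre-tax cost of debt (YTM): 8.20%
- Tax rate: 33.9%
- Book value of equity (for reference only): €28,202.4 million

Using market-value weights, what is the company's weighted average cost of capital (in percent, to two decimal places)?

9.92%

Market value of equity E = 116.57 × 302.5m = 35262.425m. Market value of debt D = 21636m × 111.35/100 = 24091.686m.
Total capital V = 35262.425 + 24091.686 = 59354.111.
Equity: weight = 35262.425/59354.111 = 0.5941; cost = 12.99%.
Bonds outstanding: weight = 24091.686/59354.111 = 0.4059; after-tax cost = 8.2% × (1 − 33.9%) = 5.4202%.
WACC = 0.5941 × 12.9900% + 0.4059 × 5.4202% = 9.9174%.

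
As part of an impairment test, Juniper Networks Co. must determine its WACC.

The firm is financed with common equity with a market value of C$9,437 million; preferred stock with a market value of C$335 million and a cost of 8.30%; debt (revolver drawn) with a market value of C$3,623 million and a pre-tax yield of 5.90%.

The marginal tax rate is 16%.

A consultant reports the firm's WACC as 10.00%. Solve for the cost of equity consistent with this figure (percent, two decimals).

Total capital V = 9437 + 335 + 3623 = 13395.
Equity weight = 9437/13395 = 0.7045.
Preferred weight = 335/13395 = 0.0250.
Revolver drawn weight = 3623/13395 = 0.2705.
Debt contribution = 0.2705 × 5.9% × (1 − 16%) = 1.3405%.
Preferred contribution = 0.0250 × 8.3% = 0.2076%.
Required equity contribution = 10.0% − 1.5480% = 8.4520%.
Re = 8.4520% / 0.7045 = 11.9968%.

12.00%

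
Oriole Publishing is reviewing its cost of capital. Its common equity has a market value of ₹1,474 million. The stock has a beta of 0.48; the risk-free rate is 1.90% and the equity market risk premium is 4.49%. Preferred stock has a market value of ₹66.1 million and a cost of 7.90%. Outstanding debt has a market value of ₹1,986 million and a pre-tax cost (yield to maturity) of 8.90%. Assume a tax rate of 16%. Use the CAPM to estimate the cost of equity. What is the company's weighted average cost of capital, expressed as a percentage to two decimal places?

Cost of equity via CAPM: Re = 1.9% + 0.48 × 4.49% = 4.0552%.
Total capital V = 1474 + 66.1 + 1986 = 3526.1.
Equity: weight = 1474/3526.1 = 0.4180; cost = 4.0552%.
Preferred: weight = 66.1/3526.1 = 0.0187; cost = 7.9%.
Debt: weight = 1986/3526.1 = 0.5632; after-tax cost = 8.9% × (1 − 16%) = 7.4760%.
WACC = 0.4180 × 4.0552% + 0.0187 × 7.9000% + 0.5632 × 7.4760% = 6.0540%.

6.05%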